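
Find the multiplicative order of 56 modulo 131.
130

131 is prime, so ord(56) divides φ(131) = 130.
Divisors of 130: 1, 2, 5, 10, 13, 26, 65, 130.
Repeated squaring: 56^1 ≡ 56, 56^2 ≡ 123, 56^4 ≡ 64, 56^8 ≡ 35, 56^16 ≡ 46, 56^32 ≡ 20, 56^64 ≡ 7, 56^128 ≡ 49 (mod 131).
Test 56^d mod 131 for each divisor d in increasing order:
56^1 ≡ 56
56^2 ≡ 123
56^5 = 56^4·56^1 ≡ 47
56^10 = 56^8·56^2 ≡ 113
56^13 = 56^8·56^4·56^1 ≡ 73
56^26 = 56^16·56^8·56^2 ≡ 89
56^65 = 56^64·56^1 ≡ 130
56^130 = 56^128·56^2 ≡ 1  ← first divisor giving 1
The order is 130.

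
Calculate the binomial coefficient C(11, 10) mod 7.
4

Using Lucas' theorem:
Write n=11 and k=10 in base 7:
n in base 7: [1, 4]
k in base 7: [1, 3]
C(11,10) mod 7 = ∏ C(n_i, k_i) mod 7
Digit binomials (mod 7): C(1,1) = 1; C(4,3) = 4
Product: 1 × 4 = 4 ≡ 4 (mod 7)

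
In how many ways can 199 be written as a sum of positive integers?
3646072432125

p(n) counts ways to write n as a sum of positive integers (order ignored).
Euler's pentagonal recurrence: p(k) = p(k-1) + p(k-2) - p(k-5) - p(k-7) + p(k-12) + p(k-15) - ... (offsets j(3j∓1)/2, signs ++--, p(0)=1, p(<0)=0).
DP table for k = 0..198: p(0)=1, p(1)=1, p(2)=2, p(3)=3, p(4)=5, p(5)=7, p(6)=11, p(7)=15, p(8)=22, p(9)=30, p(10)=42, p(11)=56, p(12)=77, p(13)=101, p(14)=135, p(15)=176, p(16)=231, p(17)=297, p(18)=385, p(19)=490, p(20)=627, p(21)=792, p(22)=1002, p(23)=1255, p(24)=1575, p(25)=1958, p(26)=2436, p(27)=3010, p(28)=3718, p(29)=4565, p(30)=5604, p(31)=6842, p(32)=8349, p(33)=10143, p(34)=12310, p(35)=14883, p(36)=17977, p(37)=21637, p(38)=26015, p(39)=31185, p(40)=37338, p(41)=44583, p(42)=53174, p(43)=63261, p(44)=75175, p(45)=89134, p(46)=105558, p(47)=124754, p(48)=147273, p(49)=173525, p(50)=204226, p(51)=239943, p(52)=281589, p(53)=329931, p(54)=386155, p(55)=451276, p(56)=526823, p(57)=614154, p(58)=715220, p(59)=831820, p(60)=966467, p(61)=1121505, p(62)=1300156, p(63)=1505499, p(64)=1741630, p(65)=2012558, p(66)=2323520, p(67)=2679689, p(68)=3087735, p(69)=3554345, p(70)=4087968, p(71)=4697205, p(72)=5392783, p(73)=6185689, p(74)=7089500, p(75)=8118264, p(76)=9289091, p(77)=10619863, p(78)=12132164, p(79)=13848650, p(80)=15796476, p(81)=18004327, p(82)=20506255, p(83)=23338469, p(84)=26543660, p(85)=30167357, p(86)=34262962, p(87)=38887673, p(88)=44108109, p(89)=49995925, p(90)=56634173, p(91)=64112359, p(92)=72533807, p(93)=82010177, p(94)=92669720, p(95)=104651419, p(96)=118114304, p(97)=133230930, p(98)=150198136, p(99)=169229875, p(100)=190569292, p(101)=214481126, p(102)=241265379, p(103)=271248950, p(104)=304801365, p(105)=342325709, p(106)=384276336, p(107)=431149389, p(108)=483502844, p(109)=541946240, p(110)=607163746, p(111)=679903203, p(112)=761002156, p(113)=851376628, p(114)=952050665, p(115)=1064144451, p(116)=1188908248, p(117)=1327710076, p(118)=1482074143, p(119)=1653668665, p(120)=1844349560, p(121)=2056148051, p(122)=2291320912, p(123)=2552338241, p(124)=2841940500, p(125)=3163127352, p(126)=3519222692, p(127)=3913864295, p(128)=4351078600, p(129)=4835271870, p(130)=5371315400, p(131)=5964539504, p(132)=6620830889, p(133)=7346629512, p(134)=8149040695, p(135)=9035836076, p(136)=10015581680, p(137)=11097645016, p(138)=12292341831, p(139)=13610949895, p(140)=15065878135, p(141)=16670689208, p(142)=18440293320, p(143)=20390982757, p(144)=22540654445, p(145)=24908858009, p(146)=27517052599, p(147)=30388671978, p(148)=33549419497, p(149)=37027355200, p(150)=40853235313, p(151)=45060624582, p(152)=49686288421, p(153)=54770336324, p(154)=60356673280, p(155)=66493182097, p(156)=73232243759, p(157)=80630964769, p(158)=88751778802, p(159)=97662728555, p(160)=107438159466, p(161)=118159068427, p(162)=129913904637, p(163)=142798995930, p(164)=156919475295, p(165)=172389800255, p(166)=189334822579, p(167)=207890420102, p(168)=228204732751, p(169)=250438925115, p(170)=274768617130, p(171)=301384802048, p(172)=330495499613, p(173)=362326859895, p(174)=397125074750, p(175)=435157697830, p(176)=476715857290, p(177)=522115831195, p(178)=571701605655, p(179)=625846753120, p(180)=684957390936, p(181)=749474411781, p(182)=819876908323, p(183)=896684817527, p(184)=980462880430, p(185)=1071823774337, p(186)=1171432692373, p(187)=1280011042268, p(188)=1398341745571, p(189)=1527273599625, p(190)=1667727404093, p(191)=1820701100652, p(192)=1987276856363, p(193)=2168627105469, p(194)=2366022741845, p(195)=2580840212973, p(196)=2814570987591, p(197)=3068829878530, p(198)=3345365983698.
Final step: p(199) = p(198) + p(197) - p(194) - p(192) + p(187) + p(184) - p(177) - p(173) + p(164) + p(159) - p(148) - p(142) + p(129) + p(122) - p(107) - p(99) + p(82) + p(73) - p(54) - p(44) + p(23) + p(12)
= 3345365983698 + 3068829878530 - 2366022741845 - 1987276856363 + 1280011042268 + 980462880430 - 522115831195 - 362326859895 + 156919475295 + 97662728555 - 33549419497 - 18440293320 + 4835271870 + 2291320912 - 431149389 - 169229875 + 20506255 + 6185689 - 386155 - 75175 + 1255 + 77
= 3646072432125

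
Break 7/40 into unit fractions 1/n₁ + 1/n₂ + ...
1/6 + 1/120

Greedy algorithm:
7/40: ceiling(40/7) = 6, use 1/6
1/120: ceiling(120/1) = 120, use 1/120
Result: 7/40 = 1/6 + 1/120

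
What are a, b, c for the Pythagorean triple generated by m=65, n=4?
(4209, 520, 4241)

Euclid's formula: a = m² - n², b = 2mn, c = m² + n²
m = 65, n = 4
a = 65² - 4² = 4225 - 16 = 4209
b = 2 × 65 × 4 = 520
c = 65² + 4² = 4225 + 16 = 4241
Verification: 4209² + 520² = 17715681 + 270400 = 17986081 = 4241² ✓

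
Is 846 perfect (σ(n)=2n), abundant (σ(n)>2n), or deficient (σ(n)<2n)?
abundant

Proper divisors of 846: sum = 1 + 2 + 3 + 6 + 9 + 18 + 47 + 94 + 141 + 282 + 423 = 1026
Since 1026 > 846, 846 is abundant.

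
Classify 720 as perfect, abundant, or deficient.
abundant

Proper divisors of 720: sum = 1 + 2 + 3 + 4 + 5 + 6 + 8 + 9 + ... + 144 + 180 + 240 + 360 (29 divisors) = 1698
Since 1698 > 720, 720 is abundant.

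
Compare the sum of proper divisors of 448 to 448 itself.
abundant

Proper divisors of 448: sum = 1 + 2 + 4 + 7 + 8 + 14 + 16 + 28 + 32 + 56 + 64 + 112 + 224 = 568
Since 568 > 448, 448 is abundant.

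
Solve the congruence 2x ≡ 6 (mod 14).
x ≡ 3 (mod 7)

gcd(2, 14) = 2, which divides 6, so solutions exist.
Divide through by 2: x ≡ 3 (mod 7).
The coefficient of x is now 1, so x ≡ 3 (mod 7).
Check: 2 × 3 = 6 ≡ 6 (mod 14).
x ≡ 3 (mod 7), giving 2 solutions mod 14.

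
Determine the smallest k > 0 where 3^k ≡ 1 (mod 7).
6

7 is prime, so ord(3) divides φ(7) = 6.
Divisors of 6: 1, 2, 3, 6.
Repeated squaring: 3^1 ≡ 3, 3^2 ≡ 2, 3^4 ≡ 4 (mod 7).
Test 3^d mod 7 for each divisor d in increasing order:
3^1 ≡ 3
3^2 ≡ 2
3^3 = 3^2·3^1 ≡ 6
3^6 = 3^4·3^2 ≡ 1  ← first divisor giving 1
The order is 6.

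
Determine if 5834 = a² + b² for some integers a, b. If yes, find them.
53² + 55² (a=53, b=55)

Factorization: 5834 = 2 × 2917
By Fermat: n is sum of two squares iff every prime p ≡ 3 (mod 4) appears to even power.
All primes ≡ 3 (mod 4) appear to even power.
Search a = 0, 1, 2, … for 5834 - a² a perfect square: first hit at a = 53: 5834 - 2809 = 3025 = 55².
5834 = 53² + 55² = 2809 + 3025 ✓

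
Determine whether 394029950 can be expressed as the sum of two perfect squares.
Not possible

Factorization: 394029950 = 2 × 5^2 × 199^3
By Fermat: n is sum of two squares iff every prime p ≡ 3 (mod 4) appears to even power.
Prime(s) ≡ 3 (mod 4) with odd exponent: [(199, 3)]
Therefore 394029950 cannot be expressed as a² + b².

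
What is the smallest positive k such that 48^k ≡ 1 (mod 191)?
95

191 is prime, so ord(48) divides φ(191) = 190.
Divisors of 190: 1, 2, 5, 10, 19, 38, 95, 190.
Repeated squaring: 48^1 ≡ 48, 48^2 ≡ 12, 48^4 ≡ 144, 48^8 ≡ 108, 48^16 ≡ 13, 48^32 ≡ 169, 48^64 ≡ 102, 48^128 ≡ 90 (mod 191).
Test 48^d mod 191 for each divisor d in increasing order:
48^1 ≡ 48
48^2 ≡ 12
48^5 = 48^4·48^1 ≡ 36
48^10 = 48^8·48^2 ≡ 150
48^19 = 48^16·48^2·48^1 ≡ 39
48^38 = 48^32·48^4·48^2 ≡ 184
48^95 = 48^64·48^16·48^8·48^4·48^2·48^1 ≡ 1  ← first divisor giving 1
The order is 95.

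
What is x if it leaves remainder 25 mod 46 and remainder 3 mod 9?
255

Using Chinese Remainder Theorem:
M = 46 × 9 = 414
M1 = 9, M2 = 46
y1 = 9^(-1) mod 46 = 41
y2 = 46^(-1) mod 9 = 1
x = (25×9×41 + 3×46×1) mod 414 = 255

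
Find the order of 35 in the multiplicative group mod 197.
196

197 is prime, so ord(35) divides φ(197) = 196.
Divisors of 196: 1, 2, 4, 7, 14, 28, 49, 98, 196.
Repeated squaring: 35^1 ≡ 35, 35^2 ≡ 43, 35^4 ≡ 76, 35^8 ≡ 63, 35^16 ≡ 29, 35^32 ≡ 53, 35^64 ≡ 51, 35^128 ≡ 40 (mod 197).
Test 35^d mod 197 for each divisor d in increasing order:
35^1 ≡ 35
35^2 ≡ 43
35^4 ≡ 76
35^7 = 35^4·35^2·35^1 ≡ 120
35^14 = 35^8·35^4·35^2 ≡ 19
35^28 = 35^16·35^8·35^4 ≡ 164
35^49 = 35^32·35^16·35^1 ≡ 14
35^98 = 35^64·35^32·35^2 ≡ 196
35^196 = 35^128·35^64·35^4 ≡ 1  ← first divisor giving 1
The order is 196.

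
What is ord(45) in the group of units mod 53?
52

53 is prime, so ord(45) divides φ(53) = 52.
Divisors of 52: 1, 2, 4, 13, 26, 52.
Repeated squaring: 45^1 ≡ 45, 45^2 ≡ 11, 45^4 ≡ 15, 45^8 ≡ 13, 45^16 ≡ 10, 45^32 ≡ 47 (mod 53).
Test 45^d mod 53 for each divisor d in increasing order:
45^1 ≡ 45
45^2 ≡ 11
45^4 ≡ 15
45^13 = 45^8·45^4·45^1 ≡ 30
45^26 = 45^16·45^8·45^2 ≡ 52
45^52 = 45^32·45^16·45^4 ≡ 1  ← first divisor giving 1
The order is 52.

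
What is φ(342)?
108

342 = 2 × 3^2 × 19
φ(n) = n × ∏(1 - 1/p) for each prime p dividing n
φ(342) = 342 × (1 - 1/2) × (1 - 1/3) × (1 - 1/19) = 108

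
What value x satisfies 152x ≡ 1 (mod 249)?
77

gcd(152, 249) = 1, so the inverse exists.
Extended Euclidean algorithm on (249, 152):
249 = 1 × 152 + 97  ⟹  97 = (1)·249 + (-1)·152
152 = 1 × 97 + 55  ⟹  55 = (-1)·249 + (2)·152
97 = 1 × 55 + 42  ⟹  42 = (2)·249 + (-3)·152
55 = 1 × 42 + 13  ⟹  13 = (-3)·249 + (5)·152
42 = 3 × 13 + 3  ⟹  3 = (11)·249 + (-18)·152
13 = 4 × 3 + 1  ⟹  1 = (-47)·249 + (77)·152
So (77)·152 ≡ 1 (mod 249), i.e. 152^(-1) ≡ 77 (mod 249).
Check: 152 × 77 = 11704 ≡ 1 (mod 249)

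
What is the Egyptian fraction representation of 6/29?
1/5 + 1/145

Greedy algorithm:
6/29: ceiling(29/6) = 5, use 1/5
1/145: ceiling(145/1) = 145, use 1/145
Result: 6/29 = 1/5 + 1/145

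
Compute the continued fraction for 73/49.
[1; 2, 24]

Euclidean algorithm steps:
73 = 1 × 49 + 24
49 = 2 × 24 + 1
24 = 24 × 1 + 0
Continued fraction: [1; 2, 24]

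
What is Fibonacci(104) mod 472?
269

Matrix identity: Q^n = [[F_(n+1), F_n], [F_n, F_(n-1)]] with Q = [[1,1],[1,0]].
n = 104 = 1101000₂. Square-and-multiply, entries mod 472:
Q^1 = [[1,1],[1,0]]
Q^3 = (Q^1)²·Q = [[3,2],[2,1]]
Q^6 = (Q^3)² = [[13,8],[8,5]]
Q^13 = (Q^6)²·Q = [[377,233],[233,144]]
Q^26 = (Q^13)² = [[66,89],[89,449]]
Q^52 = (Q^26)² = [[5,51],[51,426]]
Q^104 = (Q^52)² = [[266,269],[269,469]]
F_104 mod 472 = Q^104[0][1] = 269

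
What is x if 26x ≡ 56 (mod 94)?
x ≡ 13 (mod 47)

gcd(26, 94) = 2, which divides 56, so solutions exist.
Divide through by 2: 13x ≡ 28 (mod 47).
Find 13^(-1) mod 47 by the extended Euclidean algorithm:
47 = 3 × 13 + 8  ⟹  8 = (1)·47 + (-3)·13
13 = 1 × 8 + 5  ⟹  5 = (-1)·47 + (4)·13
8 = 1 × 5 + 3  ⟹  3 = (2)·47 + (-7)·13
5 = 1 × 3 + 2  ⟹  2 = (-3)·47 + (11)·13
3 = 1 × 2 + 1  ⟹  1 = (5)·47 + (-18)·13
So (-18)·13 ≡ 1 (mod 47), i.e. 13^(-1) ≡ -18 ≡ 29 (mod 47).
x ≡ 29 × 28 = 812 ≡ 13 (mod 47).
Check: 26 × 13 = 338 ≡ 56 (mod 94).
x ≡ 13 (mod 47), giving 2 solutions mod 94.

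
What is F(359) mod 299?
252

Matrix identity: Q^n = [[F_(n+1), F_n], [F_n, F_(n-1)]] with Q = [[1,1],[1,0]].
n = 359 = 101100111₂. Square-and-multiply, entries mod 299:
Q^1 = [[1,1],[1,0]]
Q^2 = (Q^1)² = [[2,1],[1,1]]
Q^5 = (Q^2)²·Q = [[8,5],[5,3]]
Q^11 = (Q^5)²·Q = [[144,89],[89,55]]
Q^22 = (Q^11)² = [[252,70],[70,182]]
Q^44 = (Q^22)² = [[232,181],[181,51]]
Q^89 = (Q^44)²·Q = [[268,174],[174,94]]
Q^179 = (Q^89)²·Q = [[40,141],[141,198]]
Q^359 = (Q^179)²·Q = [[23,252],[252,70]]
F_359 mod 299 = Q^359[0][1] = 252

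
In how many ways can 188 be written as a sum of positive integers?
1398341745571

p(n) counts ways to write n as a sum of positive integers (order ignored).
Euler's pentagonal recurrence: p(k) = p(k-1) + p(k-2) - p(k-5) - p(k-7) + p(k-12) + p(k-15) - ... (offsets j(3j∓1)/2, signs ++--, p(0)=1, p(<0)=0).
DP table for k = 0..187: p(0)=1, p(1)=1, p(2)=2, p(3)=3, p(4)=5, p(5)=7, p(6)=11, p(7)=15, p(8)=22, p(9)=30, p(10)=42, p(11)=56, p(12)=77, p(13)=101, p(14)=135, p(15)=176, p(16)=231, p(17)=297, p(18)=385, p(19)=490, p(20)=627, p(21)=792, p(22)=1002, p(23)=1255, p(24)=1575, p(25)=1958, p(26)=2436, p(27)=3010, p(28)=3718, p(29)=4565, p(30)=5604, p(31)=6842, p(32)=8349, p(33)=10143, p(34)=12310, p(35)=14883, p(36)=17977, p(37)=21637, p(38)=26015, p(39)=31185, p(40)=37338, p(41)=44583, p(42)=53174, p(43)=63261, p(44)=75175, p(45)=89134, p(46)=105558, p(47)=124754, p(48)=147273, p(49)=173525, p(50)=204226, p(51)=239943, p(52)=281589, p(53)=329931, p(54)=386155, p(55)=451276, p(56)=526823, p(57)=614154, p(58)=715220, p(59)=831820, p(60)=966467, p(61)=1121505, p(62)=1300156, p(63)=1505499, p(64)=1741630, p(65)=2012558, p(66)=2323520, p(67)=2679689, p(68)=3087735, p(69)=3554345, p(70)=4087968, p(71)=4697205, p(72)=5392783, p(73)=6185689, p(74)=7089500, p(75)=8118264, p(76)=9289091, p(77)=10619863, p(78)=12132164, p(79)=13848650, p(80)=15796476, p(81)=18004327, p(82)=20506255, p(83)=23338469, p(84)=26543660, p(85)=30167357, p(86)=34262962, p(87)=38887673, p(88)=44108109, p(89)=49995925, p(90)=56634173, p(91)=64112359, p(92)=72533807, p(93)=82010177, p(94)=92669720, p(95)=104651419, p(96)=118114304, p(97)=133230930, p(98)=150198136, p(99)=169229875, p(100)=190569292, p(101)=214481126, p(102)=241265379, p(103)=271248950, p(104)=304801365, p(105)=342325709, p(106)=384276336, p(107)=431149389, p(108)=483502844, p(109)=541946240, p(110)=607163746, p(111)=679903203, p(112)=761002156, p(113)=851376628, p(114)=952050665, p(115)=1064144451, p(116)=1188908248, p(117)=1327710076, p(118)=1482074143, p(119)=1653668665, p(120)=1844349560, p(121)=2056148051, p(122)=2291320912, p(123)=2552338241, p(124)=2841940500, p(125)=3163127352, p(126)=3519222692, p(127)=3913864295, p(128)=4351078600, p(129)=4835271870, p(130)=5371315400, p(131)=5964539504, p(132)=6620830889, p(133)=7346629512, p(134)=8149040695, p(135)=9035836076, p(136)=10015581680, p(137)=11097645016, p(138)=12292341831, p(139)=13610949895, p(140)=15065878135, p(141)=16670689208, p(142)=18440293320, p(143)=20390982757, p(144)=22540654445, p(145)=24908858009, p(146)=27517052599, p(147)=30388671978, p(148)=33549419497, p(149)=37027355200, p(150)=40853235313, p(151)=45060624582, p(152)=49686288421, p(153)=54770336324, p(154)=60356673280, p(155)=66493182097, p(156)=73232243759, p(157)=80630964769, p(158)=88751778802, p(159)=97662728555, p(160)=107438159466, p(161)=118159068427, p(162)=129913904637, p(163)=142798995930, p(164)=156919475295, p(165)=172389800255, p(166)=189334822579, p(167)=207890420102, p(168)=228204732751, p(169)=250438925115, p(170)=274768617130, p(171)=301384802048, p(172)=330495499613, p(173)=362326859895, p(174)=397125074750, p(175)=435157697830, p(176)=476715857290, p(177)=522115831195, p(178)=571701605655, p(179)=625846753120, p(180)=684957390936, p(181)=749474411781, p(182)=819876908323, p(183)=896684817527, p(184)=980462880430, p(185)=1071823774337, p(186)=1171432692373, p(187)=1280011042268.
Final step: p(188) = p(187) + p(186) - p(183) - p(181) + p(176) + p(173) - p(166) - p(162) + p(153) + p(148) - p(137) - p(131) + p(118) + p(111) - p(96) - p(88) + p(71) + p(62) - p(43) - p(33) + p(12) + p(1)
= 1280011042268 + 1171432692373 - 896684817527 - 749474411781 + 476715857290 + 362326859895 - 189334822579 - 129913904637 + 54770336324 + 33549419497 - 11097645016 - 5964539504 + 1482074143 + 679903203 - 118114304 - 44108109 + 4697205 + 1300156 - 63261 - 10143 + 77 + 1
= 1398341745571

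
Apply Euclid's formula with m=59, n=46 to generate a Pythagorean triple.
(1365, 5428, 5597)

Euclid's formula: a = m² - n², b = 2mn, c = m² + n²
m = 59, n = 46
a = 59² - 46² = 3481 - 2116 = 1365
b = 2 × 59 × 46 = 5428
c = 59² + 46² = 3481 + 2116 = 5597
Verification: 1365² + 5428² = 1863225 + 29463184 = 31326409 = 5597² ✓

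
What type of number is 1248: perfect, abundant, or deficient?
abundant

Proper divisors of 1248: sum = 1 + 2 + 3 + 4 + 6 + 8 + 12 + 13 + ... + 208 + 312 + 416 + 624 (23 divisors) = 2280
Since 2280 > 1248, 1248 is abundant.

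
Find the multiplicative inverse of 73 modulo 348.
205

gcd(73, 348) = 1, so the inverse exists.
Extended Euclidean algorithm on (348, 73):
348 = 4 × 73 + 56  ⟹  56 = (1)·348 + (-4)·73
73 = 1 × 56 + 17  ⟹  17 = (-1)·348 + (5)·73
56 = 3 × 17 + 5  ⟹  5 = (4)·348 + (-19)·73
17 = 3 × 5 + 2  ⟹  2 = (-13)·348 + (62)·73
5 = 2 × 2 + 1  ⟹  1 = (30)·348 + (-143)·73
So (-143)·73 ≡ 1 (mod 348), i.e. 73^(-1) ≡ -143 ≡ 205 (mod 348).
Check: 73 × 205 = 14965 ≡ 1 (mod 348)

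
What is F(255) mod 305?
0

Matrix identity: Q^n = [[F_(n+1), F_n], [F_n, F_(n-1)]] with Q = [[1,1],[1,0]].
n = 255 = 11111111₂. Square-and-multiply, entries mod 305:
Q^1 = [[1,1],[1,0]]
Q^3 = (Q^1)²·Q = [[3,2],[2,1]]
Q^7 = (Q^3)²·Q = [[21,13],[13,8]]
Q^15 = (Q^7)²·Q = [[72,0],[0,72]]
Q^31 = (Q^15)²·Q = [[304,304],[304,0]]
Q^63 = (Q^31)²·Q = [[3,2],[2,1]]
Q^127 = (Q^63)²·Q = [[21,13],[13,8]]
Q^255 = (Q^127)²·Q = [[72,0],[0,72]]
F_255 mod 305 = Q^255[0][1] = 0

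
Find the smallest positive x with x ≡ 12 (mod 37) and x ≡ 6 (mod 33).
567

Using Chinese Remainder Theorem:
M = 37 × 33 = 1221
M1 = 33, M2 = 37
y1 = 33^(-1) mod 37 = 9
y2 = 37^(-1) mod 33 = 25
x = (12×33×9 + 6×37×25) mod 1221 = 567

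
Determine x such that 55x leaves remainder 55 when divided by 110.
x ≡ 1 (mod 2)

gcd(55, 110) = 55, which divides 55, so solutions exist.
Divide through by 55: x ≡ 1 (mod 2).
The coefficient of x is now 1, so x ≡ 1 (mod 2).
Check: 55 × 1 = 55 ≡ 55 (mod 110).
x ≡ 1 (mod 2), giving 55 solutions mod 110.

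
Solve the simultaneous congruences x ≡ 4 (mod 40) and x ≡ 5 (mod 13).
44

Using Chinese Remainder Theorem:
M = 40 × 13 = 520
M1 = 13, M2 = 40
y1 = 13^(-1) mod 40 = 37
y2 = 40^(-1) mod 13 = 1
x = (4×13×37 + 5×40×1) mod 520 = 44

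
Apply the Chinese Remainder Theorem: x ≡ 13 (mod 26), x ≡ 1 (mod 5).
91

Using Chinese Remainder Theorem:
M = 26 × 5 = 130
M1 = 5, M2 = 26
y1 = 5^(-1) mod 26 = 21
y2 = 26^(-1) mod 5 = 1
x = (13×5×21 + 1×26×1) mod 130 = 91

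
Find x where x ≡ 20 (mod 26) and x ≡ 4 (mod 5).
124

Using Chinese Remainder Theorem:
M = 26 × 5 = 130
M1 = 5, M2 = 26
y1 = 5^(-1) mod 26 = 21
y2 = 26^(-1) mod 5 = 1
x = (20×5×21 + 4×26×1) mod 130 = 124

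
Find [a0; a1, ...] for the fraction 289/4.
[72; 4]

Euclidean algorithm steps:
289 = 72 × 4 + 1
4 = 4 × 1 + 0
Continued fraction: [72; 4]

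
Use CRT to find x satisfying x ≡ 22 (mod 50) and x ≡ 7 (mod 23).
122

Using Chinese Remainder Theorem:
M = 50 × 23 = 1150
M1 = 23, M2 = 50
y1 = 23^(-1) mod 50 = 37
y2 = 50^(-1) mod 23 = 6
x = (22×23×37 + 7×50×6) mod 1150 = 122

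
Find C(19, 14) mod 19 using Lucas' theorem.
0

Using Lucas' theorem:
Write n=19 and k=14 in base 19:
n in base 19: [1, 0]
k in base 19: [0, 14]
C(19,14) mod 19 = ∏ C(n_i, k_i) mod 19
Digit binomials (mod 19): C(1,0) = 1; C(0,14) = 0 (k_i > n_i)
Product: 1 × 0 = 0 ≡ 0 (mod 19)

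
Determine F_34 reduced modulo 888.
151

Matrix identity: Q^n = [[F_(n+1), F_n], [F_n, F_(n-1)]] with Q = [[1,1],[1,0]].
n = 34 = 100010₂. Square-and-multiply, entries mod 888:
Q^1 = [[1,1],[1,0]]
Q^2 = (Q^1)² = [[2,1],[1,1]]
Q^4 = (Q^2)² = [[5,3],[3,2]]
Q^8 = (Q^4)² = [[34,21],[21,13]]
Q^17 = (Q^8)²·Q = [[808,709],[709,99]]
Q^34 = (Q^17)² = [[257,151],[151,106]]
F_34 mod 888 = Q^34[0][1] = 151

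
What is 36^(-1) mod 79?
11

gcd(36, 79) = 1, so the inverse exists.
Extended Euclidean algorithm on (79, 36):
79 = 2 × 36 + 7  ⟹  7 = (1)·79 + (-2)·36
36 = 5 × 7 + 1  ⟹  1 = (-5)·79 + (11)·36
So (11)·36 ≡ 1 (mod 79), i.e. 36^(-1) ≡ 11 (mod 79).
Check: 36 × 11 = 396 ≡ 1 (mod 79)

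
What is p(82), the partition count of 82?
20506255

p(n) counts ways to write n as a sum of positive integers (order ignored).
Euler's pentagonal recurrence: p(k) = p(k-1) + p(k-2) - p(k-5) - p(k-7) + p(k-12) + p(k-15) - ... (offsets j(3j∓1)/2, signs ++--, p(0)=1, p(<0)=0).
DP table for k = 0..81: p(0)=1, p(1)=1, p(2)=2, p(3)=3, p(4)=5, p(5)=7, p(6)=11, p(7)=15, p(8)=22, p(9)=30, p(10)=42, p(11)=56, p(12)=77, p(13)=101, p(14)=135, p(15)=176, p(16)=231, p(17)=297, p(18)=385, p(19)=490, p(20)=627, p(21)=792, p(22)=1002, p(23)=1255, p(24)=1575, p(25)=1958, p(26)=2436, p(27)=3010, p(28)=3718, p(29)=4565, p(30)=5604, p(31)=6842, p(32)=8349, p(33)=10143, p(34)=12310, p(35)=14883, p(36)=17977, p(37)=21637, p(38)=26015, p(39)=31185, p(40)=37338, p(41)=44583, p(42)=53174, p(43)=63261, p(44)=75175, p(45)=89134, p(46)=105558, p(47)=124754, p(48)=147273, p(49)=173525, p(50)=204226, p(51)=239943, p(52)=281589, p(53)=329931, p(54)=386155, p(55)=451276, p(56)=526823, p(57)=614154, p(58)=715220, p(59)=831820, p(60)=966467, p(61)=1121505, p(62)=1300156, p(63)=1505499, p(64)=1741630, p(65)=2012558, p(66)=2323520, p(67)=2679689, p(68)=3087735, p(69)=3554345, p(70)=4087968, p(71)=4697205, p(72)=5392783, p(73)=6185689, p(74)=7089500, p(75)=8118264, p(76)=9289091, p(77)=10619863, p(78)=12132164, p(79)=13848650, p(80)=15796476, p(81)=18004327.
Final step: p(82) = p(81) + p(80) - p(77) - p(75) + p(70) + p(67) - p(60) - p(56) + p(47) + p(42) - p(31) - p(25) + p(12) + p(5)
= 18004327 + 15796476 - 10619863 - 8118264 + 4087968 + 2679689 - 966467 - 526823 + 124754 + 53174 - 6842 - 1958 + 77 + 7
= 20506255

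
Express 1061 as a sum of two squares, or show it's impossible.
10² + 31² (a=10, b=31)

Factorization: 1061 = 1061
By Fermat: n is sum of two squares iff every prime p ≡ 3 (mod 4) appears to even power.
All primes ≡ 3 (mod 4) appear to even power.
Search a = 0, 1, 2, … for 1061 - a² a perfect square: first hit at a = 10: 1061 - 100 = 961 = 31².
1061 = 10² + 31² = 100 + 961 ✓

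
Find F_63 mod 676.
286

Matrix identity: Q^n = [[F_(n+1), F_n], [F_n, F_(n-1)]] with Q = [[1,1],[1,0]].
n = 63 = 111111₂. Square-and-multiply, entries mod 676:
Q^1 = [[1,1],[1,0]]
Q^3 = (Q^1)²·Q = [[3,2],[2,1]]
Q^7 = (Q^3)²·Q = [[21,13],[13,8]]
Q^15 = (Q^7)²·Q = [[311,610],[610,377]]
Q^31 = (Q^15)²·Q = [[237,353],[353,560]]
Q^63 = (Q^31)²·Q = [[411,286],[286,125]]
F_63 mod 676 = Q^63[0][1] = 286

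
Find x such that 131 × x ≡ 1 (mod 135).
101

gcd(131, 135) = 1, so the inverse exists.
Extended Euclidean algorithm on (135, 131):
135 = 1 × 131 + 4  ⟹  4 = (1)·135 + (-1)·131
131 = 32 × 4 + 3  ⟹  3 = (-32)·135 + (33)·131
4 = 1 × 3 + 1  ⟹  1 = (33)·135 + (-34)·131
So (-34)·131 ≡ 1 (mod 135), i.e. 131^(-1) ≡ -34 ≡ 101 (mod 135).
Check: 131 × 101 = 13231 ≡ 1 (mod 135)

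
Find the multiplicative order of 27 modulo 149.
148

149 is prime, so ord(27) divides φ(149) = 148.
Divisors of 148: 1, 2, 4, 37, 74, 148.
Repeated squaring: 27^1 ≡ 27, 27^2 ≡ 133, 27^4 ≡ 107, 27^8 ≡ 125, 27^16 ≡ 129, 27^32 ≡ 102, 27^64 ≡ 123, 27^128 ≡ 80 (mod 149).
Test 27^d mod 149 for each divisor d in increasing order:
27^1 ≡ 27
27^2 ≡ 133
27^4 ≡ 107
27^37 = 27^32·27^4·27^1 ≡ 105
27^74 = 27^64·27^8·27^2 ≡ 148
27^148 = 27^128·27^16·27^4 ≡ 1  ← first divisor giving 1
The order is 148.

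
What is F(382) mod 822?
557

Matrix identity: Q^n = [[F_(n+1), F_n], [F_n, F_(n-1)]] with Q = [[1,1],[1,0]].
n = 382 = 101111110₂. Square-and-multiply, entries mod 822:
Q^1 = [[1,1],[1,0]]
Q^2 = (Q^1)² = [[2,1],[1,1]]
Q^5 = (Q^2)²·Q = [[8,5],[5,3]]
Q^11 = (Q^5)²·Q = [[144,89],[89,55]]
Q^23 = (Q^11)²·Q = [[336,709],[709,449]]
Q^47 = (Q^23)²·Q = [[792,721],[721,71]]
Q^95 = (Q^47)²·Q = [[384,415],[415,791]]
Q^191 = (Q^95)²·Q = [[102,745],[745,179]]
Q^382 = (Q^191)² = [[715,557],[557,158]]
F_382 mod 822 = Q^382[0][1] = 557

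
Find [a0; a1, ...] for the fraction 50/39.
[1; 3, 1, 1, 5]

Euclidean algorithm steps:
50 = 1 × 39 + 11
39 = 3 × 11 + 6
11 = 1 × 6 + 5
6 = 1 × 5 + 1
5 = 5 × 1 + 0
Continued fraction: [1; 3, 1, 1, 5]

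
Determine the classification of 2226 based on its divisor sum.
abundant

Proper divisors of 2226: sum = 1 + 2 + 3 + 6 + 7 + 14 + 21 + 42 + 53 + 106 + 159 + 318 + 371 + 742 + 1113 = 2958
Since 2958 > 2226, 2226 is abundant.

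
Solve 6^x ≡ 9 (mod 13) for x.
4

Baby-step giant-step with step n = ⌈√13⌉ = 4.
Baby steps 6^j mod 13 (j:value) for j=0..3: 0:1, 1:6, 2:10, 3:8.
Giant-step multiplier: 6^(-4) ≡ 6^(12-4) = 6^8 ≡ 3 (mod 13).
Giant steps γ_i = 9·3^i mod 13: γ_0=9, γ_1=1 (in table at j=0).
x = i·n + j = 1·4 + 0 = 4.
Check: 6^4 ≡ 9 (mod 13).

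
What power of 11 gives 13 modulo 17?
12

Baby-step giant-step with step n = ⌈√17⌉ = 5.
Baby steps 11^j mod 17 (j:value) for j=0..4: 0:1, 1:11, 2:2, 3:5, 4:4.
Giant-step multiplier: 11^(-5) ≡ 11^(16-5) = 11^11 ≡ 12 (mod 17).
Giant steps γ_i = 13·12^i mod 17: γ_0=13, γ_1=3, γ_2=2 (in table at j=2).
x = i·n + j = 2·5 + 2 = 12.
Check: 11^12 ≡ 13 (mod 17).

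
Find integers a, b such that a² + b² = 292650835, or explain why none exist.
Not possible

Factorization: 292650835 = 5 × 17 × 151^3
By Fermat: n is sum of two squares iff every prime p ≡ 3 (mod 4) appears to even power.
Prime(s) ≡ 3 (mod 4) with odd exponent: [(151, 3)]
Therefore 292650835 cannot be expressed as a² + b².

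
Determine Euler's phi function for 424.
208

424 = 2^3 × 53
φ(n) = n × ∏(1 - 1/p) for each prime p dividing n
φ(424) = 424 × (1 - 1/2) × (1 - 1/53) = 208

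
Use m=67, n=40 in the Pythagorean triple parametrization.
(2889, 5360, 6089)

Euclid's formula: a = m² - n², b = 2mn, c = m² + n²
m = 67, n = 40
a = 67² - 40² = 4489 - 1600 = 2889
b = 2 × 67 × 40 = 5360
c = 67² + 40² = 4489 + 1600 = 6089
Verification: 2889² + 5360² = 8346321 + 28729600 = 37075921 = 6089² ✓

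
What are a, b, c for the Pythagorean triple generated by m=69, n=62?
(917, 8556, 8605)

Euclid's formula: a = m² - n², b = 2mn, c = m² + n²
m = 69, n = 62
a = 69² - 62² = 4761 - 3844 = 917
b = 2 × 69 × 62 = 8556
c = 69² + 62² = 4761 + 3844 = 8605
Verification: 917² + 8556² = 840889 + 73205136 = 74046025 = 8605² ✓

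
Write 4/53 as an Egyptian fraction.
1/14 + 1/248 + 1/92008

Greedy algorithm:
4/53: ceiling(53/4) = 14, use 1/14
3/742: ceiling(742/3) = 248, use 1/248
1/92008: ceiling(92008/1) = 92008, use 1/92008
Result: 4/53 = 1/14 + 1/248 + 1/92008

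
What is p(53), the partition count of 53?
329931

p(n) counts ways to write n as a sum of positive integers (order ignored).
Euler's pentagonal recurrence: p(k) = p(k-1) + p(k-2) - p(k-5) - p(k-7) + p(k-12) + p(k-15) - ... (offsets j(3j∓1)/2, signs ++--, p(0)=1, p(<0)=0).
DP table for k = 0..52: p(0)=1, p(1)=1, p(2)=2, p(3)=3, p(4)=5, p(5)=7, p(6)=11, p(7)=15, p(8)=22, p(9)=30, p(10)=42, p(11)=56, p(12)=77, p(13)=101, p(14)=135, p(15)=176, p(16)=231, p(17)=297, p(18)=385, p(19)=490, p(20)=627, p(21)=792, p(22)=1002, p(23)=1255, p(24)=1575, p(25)=1958, p(26)=2436, p(27)=3010, p(28)=3718, p(29)=4565, p(30)=5604, p(31)=6842, p(32)=8349, p(33)=10143, p(34)=12310, p(35)=14883, p(36)=17977, p(37)=21637, p(38)=26015, p(39)=31185, p(40)=37338, p(41)=44583, p(42)=53174, p(43)=63261, p(44)=75175, p(45)=89134, p(46)=105558, p(47)=124754, p(48)=147273, p(49)=173525, p(50)=204226, p(51)=239943, p(52)=281589.
Final step: p(53) = p(52) + p(51) - p(48) - p(46) + p(41) + p(38) - p(31) - p(27) + p(18) + p(13) - p(2)
= 281589 + 239943 - 147273 - 105558 + 44583 + 26015 - 6842 - 3010 + 385 + 101 - 2
= 329931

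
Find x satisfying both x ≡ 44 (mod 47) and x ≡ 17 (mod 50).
467

Using Chinese Remainder Theorem:
M = 47 × 50 = 2350
M1 = 50, M2 = 47
y1 = 50^(-1) mod 47 = 16
y2 = 47^(-1) mod 50 = 33
x = (44×50×16 + 17×47×33) mod 2350 = 467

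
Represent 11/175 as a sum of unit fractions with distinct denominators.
1/16 + 1/2800

Greedy algorithm:
11/175: ceiling(175/11) = 16, use 1/16
1/2800: ceiling(2800/1) = 2800, use 1/2800
Result: 11/175 = 1/16 + 1/2800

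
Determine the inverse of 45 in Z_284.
101

gcd(45, 284) = 1, so the inverse exists.
Extended Euclidean algorithm on (284, 45):
284 = 6 × 45 + 14  ⟹  14 = (1)·284 + (-6)·45
45 = 3 × 14 + 3  ⟹  3 = (-3)·284 + (19)·45
14 = 4 × 3 + 2  ⟹  2 = (13)·284 + (-82)·45
3 = 1 × 2 + 1  ⟹  1 = (-16)·284 + (101)·45
So (101)·45 ≡ 1 (mod 284), i.e. 45^(-1) ≡ 101 (mod 284).
Check: 45 × 101 = 4545 ≡ 1 (mod 284)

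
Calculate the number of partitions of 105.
342325709

p(n) counts ways to write n as a sum of positive integers (order ignored).
Euler's pentagonal recurrence: p(k) = p(k-1) + p(k-2) - p(k-5) - p(k-7) + p(k-12) + p(k-15) - ... (offsets j(3j∓1)/2, signs ++--, p(0)=1, p(<0)=0).
DP table for k = 0..104: p(0)=1, p(1)=1, p(2)=2, p(3)=3, p(4)=5, p(5)=7, p(6)=11, p(7)=15, p(8)=22, p(9)=30, p(10)=42, p(11)=56, p(12)=77, p(13)=101, p(14)=135, p(15)=176, p(16)=231, p(17)=297, p(18)=385, p(19)=490, p(20)=627, p(21)=792, p(22)=1002, p(23)=1255, p(24)=1575, p(25)=1958, p(26)=2436, p(27)=3010, p(28)=3718, p(29)=4565, p(30)=5604, p(31)=6842, p(32)=8349, p(33)=10143, p(34)=12310, p(35)=14883, p(36)=17977, p(37)=21637, p(38)=26015, p(39)=31185, p(40)=37338, p(41)=44583, p(42)=53174, p(43)=63261, p(44)=75175, p(45)=89134, p(46)=105558, p(47)=124754, p(48)=147273, p(49)=173525, p(50)=204226, p(51)=239943, p(52)=281589, p(53)=329931, p(54)=386155, p(55)=451276, p(56)=526823, p(57)=614154, p(58)=715220, p(59)=831820, p(60)=966467, p(61)=1121505, p(62)=1300156, p(63)=1505499, p(64)=1741630, p(65)=2012558, p(66)=2323520, p(67)=2679689, p(68)=3087735, p(69)=3554345, p(70)=4087968, p(71)=4697205, p(72)=5392783, p(73)=6185689, p(74)=7089500, p(75)=8118264, p(76)=9289091, p(77)=10619863, p(78)=12132164, p(79)=13848650, p(80)=15796476, p(81)=18004327, p(82)=20506255, p(83)=23338469, p(84)=26543660, p(85)=30167357, p(86)=34262962, p(87)=38887673, p(88)=44108109, p(89)=49995925, p(90)=56634173, p(91)=64112359, p(92)=72533807, p(93)=82010177, p(94)=92669720, p(95)=104651419, p(96)=118114304, p(97)=133230930, p(98)=150198136, p(99)=169229875, p(100)=190569292, p(101)=214481126, p(102)=241265379, p(103)=271248950, p(104)=304801365.
Final step: p(105) = p(104) + p(103) - p(100) - p(98) + p(93) + p(90) - p(83) - p(79) + p(70) + p(65) - p(54) - p(48) + p(35) + p(28) - p(13) - p(5)
= 304801365 + 271248950 - 190569292 - 150198136 + 82010177 + 56634173 - 23338469 - 13848650 + 4087968 + 2012558 - 386155 - 147273 + 14883 + 3718 - 101 - 7
= 342325709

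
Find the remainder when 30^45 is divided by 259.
36

Repeated squaring. Binary of 45 = 101101.
30^1 ≡ 30 (mod 259); 30^2 ≡ 123 (mod 259); 30^4 ≡ 107 (mod 259); 30^8 ≡ 53 (mod 259); 30^16 ≡ 219 (mod 259); 30^32 ≡ 46 (mod 259)
30^45 = 30^1 × 30^4 × 30^8 × 30^32 ≡ 36 (mod 259)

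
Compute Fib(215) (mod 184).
137

Matrix identity: Q^n = [[F_(n+1), F_n], [F_n, F_(n-1)]] with Q = [[1,1],[1,0]].
n = 215 = 11010111₂. Square-and-multiply, entries mod 184:
Q^1 = [[1,1],[1,0]]
Q^3 = (Q^1)²·Q = [[3,2],[2,1]]
Q^6 = (Q^3)² = [[13,8],[8,5]]
Q^13 = (Q^6)²·Q = [[9,49],[49,144]]
Q^26 = (Q^13)² = [[90,137],[137,137]]
Q^53 = (Q^26)²·Q = [[8,5],[5,3]]
Q^107 = (Q^53)²·Q = [[144,89],[89,55]]
Q^215 = (Q^107)²·Q = [[0,137],[137,47]]
F_215 mod 184 = Q^215[0][1] = 137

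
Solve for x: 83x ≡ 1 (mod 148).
107

gcd(83, 148) = 1, so the inverse exists.
Extended Euclidean algorithm on (148, 83):
148 = 1 × 83 + 65  ⟹  65 = (1)·148 + (-1)·83
83 = 1 × 65 + 18  ⟹  18 = (-1)·148 + (2)·83
65 = 3 × 18 + 11  ⟹  11 = (4)·148 + (-7)·83
18 = 1 × 11 + 7  ⟹  7 = (-5)·148 + (9)·83
11 = 1 × 7 + 4  ⟹  4 = (9)·148 + (-16)·83
7 = 1 × 4 + 3  ⟹  3 = (-14)·148 + (25)·83
4 = 1 × 3 + 1  ⟹  1 = (23)·148 + (-41)·83
So (-41)·83 ≡ 1 (mod 148), i.e. 83^(-1) ≡ -41 ≡ 107 (mod 148).
Check: 83 × 107 = 8881 ≡ 1 (mod 148)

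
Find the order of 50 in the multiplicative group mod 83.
82

83 is prime, so ord(50) divides φ(83) = 82.
Divisors of 82: 1, 2, 41, 82.
Repeated squaring: 50^1 ≡ 50, 50^2 ≡ 10, 50^4 ≡ 17, 50^8 ≡ 40, 50^16 ≡ 23, 50^32 ≡ 31, 50^64 ≡ 48 (mod 83).
Test 50^d mod 83 for each divisor d in increasing order:
50^1 ≡ 50
50^2 ≡ 10
50^41 = 50^32·50^8·50^1 ≡ 82
50^82 = 50^64·50^16·50^2 ≡ 1  ← first divisor giving 1
The order is 82.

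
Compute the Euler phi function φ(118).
58

118 = 2 × 59
φ(n) = n × ∏(1 - 1/p) for each prime p dividing n
φ(118) = 118 × (1 - 1/2) × (1 - 1/59) = 58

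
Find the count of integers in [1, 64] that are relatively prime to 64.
32

64 = 2^6
φ(n) = n × ∏(1 - 1/p) for each prime p dividing n
φ(64) = 64 × (1 - 1/2) = 32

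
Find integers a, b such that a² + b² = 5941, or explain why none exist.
30² + 71² (a=30, b=71)

Factorization: 5941 = 13 × 457
By Fermat: n is sum of two squares iff every prime p ≡ 3 (mod 4) appears to even power.
All primes ≡ 3 (mod 4) appear to even power.
Search a = 0, 1, 2, … for 5941 - a² a perfect square: first hit at a = 30: 5941 - 900 = 5041 = 71².
5941 = 30² + 71² = 900 + 5041 ✓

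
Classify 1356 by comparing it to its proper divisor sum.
abundant

Proper divisors of 1356: sum = 1 + 2 + 3 + 4 + 6 + 12 + 113 + 226 + 339 + 452 + 678 = 1836
Since 1836 > 1356, 1356 is abundant.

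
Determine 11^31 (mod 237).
167

Repeated squaring. Binary of 31 = 11111.
11^1 ≡ 11 (mod 237); 11^2 ≡ 121 (mod 237); 11^4 ≡ 184 (mod 237); 11^8 ≡ 202 (mod 237); 11^16 ≡ 40 (mod 237)
11^31 = 11^1 × 11^2 × 11^4 × 11^8 × 11^16 ≡ 167 (mod 237)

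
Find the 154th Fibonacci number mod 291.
286

Matrix identity: Q^n = [[F_(n+1), F_n], [F_n, F_(n-1)]] with Q = [[1,1],[1,0]].
n = 154 = 10011010₂. Square-and-multiply, entries mod 291:
Q^1 = [[1,1],[1,0]]
Q^2 = (Q^1)² = [[2,1],[1,1]]
Q^4 = (Q^2)² = [[5,3],[3,2]]
Q^9 = (Q^4)²·Q = [[55,34],[34,21]]
Q^19 = (Q^9)²·Q = [[72,107],[107,256]]
Q^38 = (Q^19)² = [[46,176],[176,161]]
Q^77 = (Q^38)²·Q = [[266,209],[209,57]]
Q^154 = (Q^77)² = [[74,286],[286,79]]
F_154 mod 291 = Q^154[0][1] = 286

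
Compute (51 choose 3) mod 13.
12

Using Lucas' theorem:
Write n=51 and k=3 in base 13:
n in base 13: [3, 12]
k in base 13: [0, 3]
C(51,3) mod 13 = ∏ C(n_i, k_i) mod 13
Digit binomials (mod 13): C(3,0) = 1; C(12,3) = 220 ≡ 12
Product: 1 × 12 = 12 ≡ 12 (mod 13)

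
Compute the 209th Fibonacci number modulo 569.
30

Matrix identity: Q^n = [[F_(n+1), F_n], [F_n, F_(n-1)]] with Q = [[1,1],[1,0]].
n = 209 = 11010001₂. Square-and-multiply, entries mod 569:
Q^1 = [[1,1],[1,0]]
Q^3 = (Q^1)²·Q = [[3,2],[2,1]]
Q^6 = (Q^3)² = [[13,8],[8,5]]
Q^13 = (Q^6)²·Q = [[377,233],[233,144]]
Q^26 = (Q^13)² = [[113,196],[196,486]]
Q^52 = (Q^26)² = [[544,190],[190,354]]
Q^104 = (Q^52)² = [[309,489],[489,389]]
Q^209 = (Q^104)²·Q = [[521,30],[30,491]]
F_209 mod 569 = Q^209[0][1] = 30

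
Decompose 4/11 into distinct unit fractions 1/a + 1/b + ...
1/3 + 1/33

Greedy algorithm:
4/11: ceiling(11/4) = 3, use 1/3
1/33: ceiling(33/1) = 33, use 1/33
Result: 4/11 = 1/3 + 1/33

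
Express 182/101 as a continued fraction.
[1; 1, 4, 20]

Euclidean algorithm steps:
182 = 1 × 101 + 81
101 = 1 × 81 + 20
81 = 4 × 20 + 1
20 = 20 × 1 + 0
Continued fraction: [1; 1, 4, 20]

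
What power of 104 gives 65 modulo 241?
145

Baby-step giant-step with step n = ⌈√241⌉ = 16.
Baby steps 104^j mod 241 (j:value) for j=0..15: 0:1, 1:104, 2:212, 3:117, 4:118, 5:222, 6:193, 7:69, 8:187, 9:168, 10:120, 11:189, 12:135, 13:62, 14:182, 15:130.
Giant-step multiplier: 104^(-16) ≡ 104^(240-16) = 104^224 ≡ 231 (mod 241).
Giant steps γ_i = 65·231^i mod 241: γ_0=65, γ_1=73, γ_2=234, γ_3=70, γ_4=23, γ_5=11, γ_6=131, γ_7=136, γ_8=86, γ_9=104 (in table at j=1).
x = i·n + j = 9·16 + 1 = 145.
Check: 104^145 ≡ 65 (mod 241).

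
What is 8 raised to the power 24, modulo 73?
1

Repeated squaring. Binary of 24 = 11000.
8^1 ≡ 8 (mod 73); 8^2 ≡ 64 (mod 73); 8^4 ≡ 8 (mod 73); 8^8 ≡ 64 (mod 73); 8^16 ≡ 8 (mod 73)
8^24 = 8^8 × 8^16 ≡ 1 (mod 73)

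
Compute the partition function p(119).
1653668665

p(n) counts ways to write n as a sum of positive integers (order ignored).
Euler's pentagonal recurrence: p(k) = p(k-1) + p(k-2) - p(k-5) - p(k-7) + p(k-12) + p(k-15) - ... (offsets j(3j∓1)/2, signs ++--, p(0)=1, p(<0)=0).
DP table for k = 0..118: p(0)=1, p(1)=1, p(2)=2, p(3)=3, p(4)=5, p(5)=7, p(6)=11, p(7)=15, p(8)=22, p(9)=30, p(10)=42, p(11)=56, p(12)=77, p(13)=101, p(14)=135, p(15)=176, p(16)=231, p(17)=297, p(18)=385, p(19)=490, p(20)=627, p(21)=792, p(22)=1002, p(23)=1255, p(24)=1575, p(25)=1958, p(26)=2436, p(27)=3010, p(28)=3718, p(29)=4565, p(30)=5604, p(31)=6842, p(32)=8349, p(33)=10143, p(34)=12310, p(35)=14883, p(36)=17977, p(37)=21637, p(38)=26015, p(39)=31185, p(40)=37338, p(41)=44583, p(42)=53174, p(43)=63261, p(44)=75175, p(45)=89134, p(46)=105558, p(47)=124754, p(48)=147273, p(49)=173525, p(50)=204226, p(51)=239943, p(52)=281589, p(53)=329931, p(54)=386155, p(55)=451276, p(56)=526823, p(57)=614154, p(58)=715220, p(59)=831820, p(60)=966467, p(61)=1121505, p(62)=1300156, p(63)=1505499, p(64)=1741630, p(65)=2012558, p(66)=2323520, p(67)=2679689, p(68)=3087735, p(69)=3554345, p(70)=4087968, p(71)=4697205, p(72)=5392783, p(73)=6185689, p(74)=7089500, p(75)=8118264, p(76)=9289091, p(77)=10619863, p(78)=12132164, p(79)=13848650, p(80)=15796476, p(81)=18004327, p(82)=20506255, p(83)=23338469, p(84)=26543660, p(85)=30167357, p(86)=34262962, p(87)=38887673, p(88)=44108109, p(89)=49995925, p(90)=56634173, p(91)=64112359, p(92)=72533807, p(93)=82010177, p(94)=92669720, p(95)=104651419, p(96)=118114304, p(97)=133230930, p(98)=150198136, p(99)=169229875, p(100)=190569292, p(101)=214481126, p(102)=241265379, p(103)=271248950, p(104)=304801365, p(105)=342325709, p(106)=384276336, p(107)=431149389, p(108)=483502844, p(109)=541946240, p(110)=607163746, p(111)=679903203, p(112)=761002156, p(113)=851376628, p(114)=952050665, p(115)=1064144451, p(116)=1188908248, p(117)=1327710076, p(118)=1482074143.
Final step: p(119) = p(118) + p(117) - p(114) - p(112) + p(107) + p(104) - p(97) - p(93) + p(84) + p(79) - p(68) - p(62) + p(49) + p(42) - p(27) - p(19) + p(2)
= 1482074143 + 1327710076 - 952050665 - 761002156 + 431149389 + 304801365 - 133230930 - 82010177 + 26543660 + 13848650 - 3087735 - 1300156 + 173525 + 53174 - 3010 - 490 + 2
= 1653668665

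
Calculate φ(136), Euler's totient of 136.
64

136 = 2^3 × 17
φ(n) = n × ∏(1 - 1/p) for each prime p dividing n
φ(136) = 136 × (1 - 1/2) × (1 - 1/17) = 64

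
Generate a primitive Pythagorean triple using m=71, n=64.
(945, 9088, 9137)

Euclid's formula: a = m² - n², b = 2mn, c = m² + n²
m = 71, n = 64
a = 71² - 64² = 5041 - 4096 = 945
b = 2 × 71 × 64 = 9088
c = 71² + 64² = 5041 + 4096 = 9137
Verification: 945² + 9088² = 893025 + 82591744 = 83484769 = 9137² ✓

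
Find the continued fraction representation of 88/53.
[1; 1, 1, 1, 17]

Euclidean algorithm steps:
88 = 1 × 53 + 35
53 = 1 × 35 + 18
35 = 1 × 18 + 17
18 = 1 × 17 + 1
17 = 17 × 1 + 0
Continued fraction: [1; 1, 1, 1, 17]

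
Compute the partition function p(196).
2814570987591

p(n) counts ways to write n as a sum of positive integers (order ignored).
Euler's pentagonal recurrence: p(k) = p(k-1) + p(k-2) - p(k-5) - p(k-7) + p(k-12) + p(k-15) - ... (offsets j(3j∓1)/2, signs ++--, p(0)=1, p(<0)=0).
DP table for k = 0..195: p(0)=1, p(1)=1, p(2)=2, p(3)=3, p(4)=5, p(5)=7, p(6)=11, p(7)=15, p(8)=22, p(9)=30, p(10)=42, p(11)=56, p(12)=77, p(13)=101, p(14)=135, p(15)=176, p(16)=231, p(17)=297, p(18)=385, p(19)=490, p(20)=627, p(21)=792, p(22)=1002, p(23)=1255, p(24)=1575, p(25)=1958, p(26)=2436, p(27)=3010, p(28)=3718, p(29)=4565, p(30)=5604, p(31)=6842, p(32)=8349, p(33)=10143, p(34)=12310, p(35)=14883, p(36)=17977, p(37)=21637, p(38)=26015, p(39)=31185, p(40)=37338, p(41)=44583, p(42)=53174, p(43)=63261, p(44)=75175, p(45)=89134, p(46)=105558, p(47)=124754, p(48)=147273, p(49)=173525, p(50)=204226, p(51)=239943, p(52)=281589, p(53)=329931, p(54)=386155, p(55)=451276, p(56)=526823, p(57)=614154, p(58)=715220, p(59)=831820, p(60)=966467, p(61)=1121505, p(62)=1300156, p(63)=1505499, p(64)=1741630, p(65)=2012558, p(66)=2323520, p(67)=2679689, p(68)=3087735, p(69)=3554345, p(70)=4087968, p(71)=4697205, p(72)=5392783, p(73)=6185689, p(74)=7089500, p(75)=8118264, p(76)=9289091, p(77)=10619863, p(78)=12132164, p(79)=13848650, p(80)=15796476, p(81)=18004327, p(82)=20506255, p(83)=23338469, p(84)=26543660, p(85)=30167357, p(86)=34262962, p(87)=38887673, p(88)=44108109, p(89)=49995925, p(90)=56634173, p(91)=64112359, p(92)=72533807, p(93)=82010177, p(94)=92669720, p(95)=104651419, p(96)=118114304, p(97)=133230930, p(98)=150198136, p(99)=169229875, p(100)=190569292, p(101)=214481126, p(102)=241265379, p(103)=271248950, p(104)=304801365, p(105)=342325709, p(106)=384276336, p(107)=431149389, p(108)=483502844, p(109)=541946240, p(110)=607163746, p(111)=679903203, p(112)=761002156, p(113)=851376628, p(114)=952050665, p(115)=1064144451, p(116)=1188908248, p(117)=1327710076, p(118)=1482074143, p(119)=1653668665, p(120)=1844349560, p(121)=2056148051, p(122)=2291320912, p(123)=2552338241, p(124)=2841940500, p(125)=3163127352, p(126)=3519222692, p(127)=3913864295, p(128)=4351078600, p(129)=4835271870, p(130)=5371315400, p(131)=5964539504, p(132)=6620830889, p(133)=7346629512, p(134)=8149040695, p(135)=9035836076, p(136)=10015581680, p(137)=11097645016, p(138)=12292341831, p(139)=13610949895, p(140)=15065878135, p(141)=16670689208, p(142)=18440293320, p(143)=20390982757, p(144)=22540654445, p(145)=24908858009, p(146)=27517052599, p(147)=30388671978, p(148)=33549419497, p(149)=37027355200, p(150)=40853235313, p(151)=45060624582, p(152)=49686288421, p(153)=54770336324, p(154)=60356673280, p(155)=66493182097, p(156)=73232243759, p(157)=80630964769, p(158)=88751778802, p(159)=97662728555, p(160)=107438159466, p(161)=118159068427, p(162)=129913904637, p(163)=142798995930, p(164)=156919475295, p(165)=172389800255, p(166)=189334822579, p(167)=207890420102, p(168)=228204732751, p(169)=250438925115, p(170)=274768617130, p(171)=301384802048, p(172)=330495499613, p(173)=362326859895, p(174)=397125074750, p(175)=435157697830, p(176)=476715857290, p(177)=522115831195, p(178)=571701605655, p(179)=625846753120, p(180)=684957390936, p(181)=749474411781, p(182)=819876908323, p(183)=896684817527, p(184)=980462880430, p(185)=1071823774337, p(186)=1171432692373, p(187)=1280011042268, p(188)=1398341745571, p(189)=1527273599625, p(190)=1667727404093, p(191)=1820701100652, p(192)=1987276856363, p(193)=2168627105469, p(194)=2366022741845, p(195)=2580840212973.
Final step: p(196) = p(195) + p(194) - p(191) - p(189) + p(184) + p(181) - p(174) - p(170) + p(161) + p(156) - p(145) - p(139) + p(126) + p(119) - p(104) - p(96) + p(79) + p(70) - p(51) - p(41) + p(20) + p(9)
= 2580840212973 + 2366022741845 - 1820701100652 - 1527273599625 + 980462880430 + 749474411781 - 397125074750 - 274768617130 + 118159068427 + 73232243759 - 24908858009 - 13610949895 + 3519222692 + 1653668665 - 304801365 - 118114304 + 13848650 + 4087968 - 239943 - 44583 + 627 + 30
= 2814570987591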